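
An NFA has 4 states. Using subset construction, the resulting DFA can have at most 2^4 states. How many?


NFA has 4 states
Subset construction: each DFA state = subset of NFA states
Maximum subsets = 2^4
2^4 = 16

16


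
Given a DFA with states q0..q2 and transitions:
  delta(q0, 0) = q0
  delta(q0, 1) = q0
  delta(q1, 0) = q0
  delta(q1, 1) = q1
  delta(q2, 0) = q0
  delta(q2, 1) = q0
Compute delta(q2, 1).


Looking up transition function:
delta(q2, 1) in the table
Row: q2, Column: 1
Result: q0

q0


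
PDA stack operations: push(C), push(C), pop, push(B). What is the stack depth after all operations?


Tracing stack operations:
  push(C) -> stack = [C], depth=1
  push(C) -> stack = [C,C], depth=2
  pop -> removed C, stack = [C], depth=1
  push(B) -> stack = [C,B], depth=2
Final depth = 2

2


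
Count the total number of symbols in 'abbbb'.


String: 'abbbb'
Counting characters:
  'a' appears 1 time(s)
  'b' appears 4 time(s)
Total length = 1 + 4 = 5

5


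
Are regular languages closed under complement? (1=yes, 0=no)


Regular languages are closed under all standard operations:
- Union: Yes (product construction)
- Intersection: Yes (product construction)
- Complement: Yes (swap accept/reject)
- Concatenation: Yes (NFA construction)
Operation: complement -> Closed

1


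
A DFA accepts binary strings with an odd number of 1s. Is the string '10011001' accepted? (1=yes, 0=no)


DFA has 2 states: q_even (start, accept=no) and q_odd
Processing string '10011001' character by character:
  Position 0: read '1', 1-count=1 -> q_odd
  Position 1: read '0', 1-count=1 -> q_odd (no change)
  Position 2: read '0', 1-count=1 -> q_odd (no change)
  Position 3: read '1', 1-count=2 -> q_even
  Position 4: read '1', 1-count=3 -> q_odd
  Position 5: read '0', 1-count=3 -> q_odd (no change)
  Position 6: read '0', 1-count=3 -> q_odd (no change)
  Position 7: read '1', 1-count=4 -> q_even
Final state: q_even, total 1s = 4 (even); the DFA requires an odd count -> reject

0


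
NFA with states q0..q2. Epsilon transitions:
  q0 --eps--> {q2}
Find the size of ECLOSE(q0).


Starting from q0
Initialize closure = {q0}
Follow epsilon from q0 -> add q2
Final closure: {q0, q2}
Size = 2

2


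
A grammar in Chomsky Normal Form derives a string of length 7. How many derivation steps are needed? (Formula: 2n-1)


Chomsky Normal Form derivation:
String length n = 7
Each step either:
  - Splits a nonterminal into two (n-1 such steps)
  - Converts a nonterminal to terminal (n such steps)
Total = (n-1) + n = 2n - 1
= 2(7) - 1
= 14 - 1
= 13

13


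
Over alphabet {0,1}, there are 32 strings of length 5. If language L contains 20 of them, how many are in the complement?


Alphabet: {0,1}
String length: 5
Total strings of length 5 = 2^5 = 32
Strings in L = 20
Complement = total - |L|
= 32 - 20
= 12

12


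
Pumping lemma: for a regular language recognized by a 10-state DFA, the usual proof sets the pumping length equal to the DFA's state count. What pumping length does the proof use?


Pumping lemma for regular languages (standard proof):
Take p = |Q|, the number of DFA states.
Any string of length >= |Q| passes through |Q|+1 states while reading its first |Q| symbols,
so by pigeonhole some state repeats, giving the loop that can be pumped.
Here |Q| = 10
Therefore the proof uses p = 10

10


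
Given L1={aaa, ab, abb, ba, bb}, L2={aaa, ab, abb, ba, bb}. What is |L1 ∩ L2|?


L1 = {aaa, ab, abb, ba, bb}
L2 = {aaa, ab, abb, ba, bb}
Checking each string in L1 against L2:
  'aaa': in L2? Yes
  'ab': in L2? Yes
  'abb': in L2? Yes
  'ba': in L2? Yes
  'bb': in L2? Yes
Intersection = {aaa, ab, abb, ba, bb}
|L1 ∩ L2| = 5

5


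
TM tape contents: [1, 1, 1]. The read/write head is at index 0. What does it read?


Tape: [1, 1, 1]
Positions: 0 1 2
Values:    1 1 1
Head at position 0
tape[0] = 1

1


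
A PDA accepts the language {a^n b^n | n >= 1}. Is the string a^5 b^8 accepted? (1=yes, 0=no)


Language requires equal numbers of a's and b's
PDA pushes for each 'a', pops for each 'b'
Number of a's = 5
Number of b's = 8
5 != 8 -> Reject

0


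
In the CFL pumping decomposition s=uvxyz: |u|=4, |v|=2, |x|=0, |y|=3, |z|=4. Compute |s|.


|s| = |u| + |v| + |x| + |y| + |z|
= 4 + 2 + 0 + 3 + 4
= 6 + 0 + 7
= 6 + 7
= 13

13


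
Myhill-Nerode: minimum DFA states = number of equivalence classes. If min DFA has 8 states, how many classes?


Myhill-Nerode theorem:
Number of equivalence classes = number of states in minimal DFA
Minimal DFA states = 8
Therefore equivalence classes = 8

8


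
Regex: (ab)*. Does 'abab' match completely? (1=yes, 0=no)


Pattern: (ab)*
String: 'abab'
Pattern requires: zero or more repetitions of 'ab'
Pairs: ['ab', 'ab']
All pairs are 'ab'? Yes
Result: 1

1


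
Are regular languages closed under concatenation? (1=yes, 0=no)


Regular languages are closed under:
- Union (DFA product construction)
- Intersection (DFA product construction)
- Complement (swap accept/reject states)
- Concatenation (NFA construction)
- Kleene star (NFA construction)
concatenation is in this list
Therefore: closed

1


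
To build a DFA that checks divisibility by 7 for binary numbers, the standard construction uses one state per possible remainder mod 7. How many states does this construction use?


Divisibility by 7 is tracked via the remainder mod 7: 0, 1, ..., 6
The construction assigns one state to each remainder
Number of remainders = 7

7


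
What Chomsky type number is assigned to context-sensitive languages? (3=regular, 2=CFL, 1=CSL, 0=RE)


Chomsky hierarchy levels:
  Type 3: Regular (DFA/NFA/regex)
  Type 2: Context-free (PDA)
  Type 1: Context-sensitive
  Type 0: Recursively enumerable (TM)
'context-sensitive' corresponds to Type 1

1


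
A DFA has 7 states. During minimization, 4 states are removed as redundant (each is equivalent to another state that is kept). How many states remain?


Original DFA: 7 states
Redundant states removed: 4
Minimized states = original - removed
= 7 - 4
= 3

3


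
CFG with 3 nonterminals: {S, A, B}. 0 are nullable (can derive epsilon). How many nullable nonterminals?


Nonterminals: {S, A, B}
A nonterminal is nullable if it can derive epsilon
Counting nullable nonterminals: 0
Total nullable = 0

0


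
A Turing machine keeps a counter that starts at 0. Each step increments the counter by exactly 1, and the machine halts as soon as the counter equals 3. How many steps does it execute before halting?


Counter starts at 0. Counting sequence:
  Step 1: counter = 1
  Step 2: counter = 2
  Step 3: counter = 3
Counter reached 3 -> halt
Total steps = 3

3


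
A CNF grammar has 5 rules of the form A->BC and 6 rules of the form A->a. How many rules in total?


CNF allows two rule forms:
  A -> BC (binary): 5 rules
  A -> a (terminal): 6 rules
Total = 5 + 6 = 11

11


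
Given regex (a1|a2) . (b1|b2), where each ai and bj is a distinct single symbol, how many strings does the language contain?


First group: 2 alternatives
Second group: 2 alternatives
Concatenation: each choice from group 1 pairs with each from group 2
Total = 2 x 2 = 4

4


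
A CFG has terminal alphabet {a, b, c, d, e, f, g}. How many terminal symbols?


Terminal symbols: a, b, c, d, e, f, g
Counting each: a (#1), b (#2), c (#3), d (#4), e (#5), f (#6), g (#7)
Total = 7

7


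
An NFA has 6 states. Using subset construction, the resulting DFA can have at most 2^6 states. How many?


NFA has 6 states
Subset construction: each DFA state = subset of NFA states
Maximum subsets = 2^6
2^6 = 64

64


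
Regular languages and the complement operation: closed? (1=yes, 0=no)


Regular languages are closed under all standard operations:
- Union: Yes (product construction)
- Intersection: Yes (product construction)
- Complement: Yes (swap accept/reject)
- Concatenation: Yes (NFA construction)
Operation: complement -> Closed

1


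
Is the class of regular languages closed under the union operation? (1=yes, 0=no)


Regular languages are closed under:
- Union (DFA product construction)
- Intersection (DFA product construction)
- Complement (swap accept/reject states)
- Concatenation (NFA construction)
- Kleene star (NFA construction)
union is in this list
Therefore: closed

1


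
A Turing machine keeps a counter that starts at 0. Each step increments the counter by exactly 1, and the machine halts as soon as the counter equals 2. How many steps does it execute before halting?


Counter starts at 0. Counting sequence:
  Step 1: counter = 1
  Step 2: counter = 2
Counter reached 2 -> halt
Total steps = 2

2


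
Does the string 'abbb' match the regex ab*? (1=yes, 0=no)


Pattern: ab*
String: 'abbb'
Pattern requires: exactly one 'a' followed by zero or more 'b's
First char is 'a' -> OK
Rest 'bbb': all b's? Yes
Result: 1

1


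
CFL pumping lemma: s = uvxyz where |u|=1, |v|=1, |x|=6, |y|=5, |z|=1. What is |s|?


|s| = |u| + |v| + |x| + |y| + |z|
= 1 + 1 + 6 + 5 + 1
= 2 + 6 + 6
= 8 + 6
= 14

14


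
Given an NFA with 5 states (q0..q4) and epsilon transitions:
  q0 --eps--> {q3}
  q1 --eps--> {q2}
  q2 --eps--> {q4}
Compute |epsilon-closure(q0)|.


Starting from q0
Initialize closure = {q0}
Follow epsilon from q0 -> add q3
Final closure: {q0, q3}
Size = 2

2


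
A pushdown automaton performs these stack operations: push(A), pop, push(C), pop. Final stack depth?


Tracing stack operations:
  push(A) -> stack = [A], depth=1
  pop -> removed A, stack = [], depth=0
  push(C) -> stack = [C], depth=1
  pop -> removed C, stack = [], depth=0
Final depth = 0

0


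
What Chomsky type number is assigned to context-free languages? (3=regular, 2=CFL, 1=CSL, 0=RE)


Chomsky hierarchy levels:
  Type 3: Regular (DFA/NFA/regex)
  Type 2: Context-free (PDA)
  Type 1: Context-sensitive
  Type 0: Recursively enumerable (TM)
'context-free' corresponds to Type 2

2


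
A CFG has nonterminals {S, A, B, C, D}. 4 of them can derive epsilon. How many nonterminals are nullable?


Nonterminals: {S, A, B, C, D}
A nonterminal is nullable if it can derive epsilon
Counting nullable nonterminals: 4
Total nullable = 4

4


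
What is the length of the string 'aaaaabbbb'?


String: 'aaaaabbbb'
Counting characters:
  'a' appears 5 time(s)
  'b' appears 4 time(s)
Total length = 5 + 4 = 9

9


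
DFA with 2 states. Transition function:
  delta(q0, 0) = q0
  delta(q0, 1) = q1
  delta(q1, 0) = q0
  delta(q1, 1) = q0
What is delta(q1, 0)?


Looking up transition function:
delta(q1, 0) in the table
Row: q1, Column: 0
Result: q0

q0


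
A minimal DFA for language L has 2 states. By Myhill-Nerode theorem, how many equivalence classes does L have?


Myhill-Nerode theorem:
Number of equivalence classes = number of states in minimal DFA
Minimal DFA states = 2
Therefore equivalence classes = 2

2


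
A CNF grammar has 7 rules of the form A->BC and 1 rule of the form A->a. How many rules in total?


CNF allows two rule forms:
  A -> BC (binary): 7 rules
  A -> a (terminal): 1 rule
Total = 7 + 1 = 8

8


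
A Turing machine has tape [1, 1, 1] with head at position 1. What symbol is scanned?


Tape: [1, 1, 1]
Positions: 0 1 2
Values:    1 1 1
Head at position 1
tape[1] = 1

1


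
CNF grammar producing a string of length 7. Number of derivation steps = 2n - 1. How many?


Chomsky Normal Form derivation:
String length n = 7
Each step either:
  - Splits a nonterminal into two (n-1 such steps)
  - Converts a nonterminal to terminal (n such steps)
Total = (n-1) + n = 2n - 1
= 2(7) - 1
= 14 - 1
= 13

13


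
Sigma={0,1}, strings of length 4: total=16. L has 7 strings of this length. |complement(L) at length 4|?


Alphabet: {0,1}
String length: 4
Total strings of length 4 = 2^4 = 16
Strings in L = 7
Complement = total - |L|
= 16 - 7
= 9

9


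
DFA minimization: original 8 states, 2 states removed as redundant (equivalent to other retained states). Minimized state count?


Original DFA: 8 states
Redundant states removed: 2
Minimized states = original - removed
= 8 - 2
= 6

6


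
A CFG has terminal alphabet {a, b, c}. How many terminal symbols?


Terminal symbols: a, b, c
Counting each: a (#1), b (#2), c (#3)
Total = 3

3


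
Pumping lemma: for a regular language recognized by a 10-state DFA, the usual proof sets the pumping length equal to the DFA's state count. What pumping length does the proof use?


Pumping lemma for regular languages (standard proof):
Take p = |Q|, the number of DFA states.
Any string of length >= |Q| passes through |Q|+1 states while reading its first |Q| symbols,
so by pigeonhole some state repeats, giving the loop that can be pumped.
Here |Q| = 10
Therefore the proof uses p = 10

10


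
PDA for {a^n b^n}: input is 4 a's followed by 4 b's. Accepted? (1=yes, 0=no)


Language requires equal numbers of a's and b's
PDA pushes for each 'a', pops for each 'b'
Number of a's = 4
Number of b's = 4
4 == 4 -> Accept

1


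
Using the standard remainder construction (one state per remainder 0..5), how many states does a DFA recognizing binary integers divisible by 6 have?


Divisibility by 6 is tracked via the remainder mod 6: 0, 1, ..., 5
The construction assigns one state to each remainder
Number of remainders = 6

6


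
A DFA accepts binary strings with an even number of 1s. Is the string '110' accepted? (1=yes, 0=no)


DFA has 2 states: q_even (start, accept=yes) and q_odd
Processing string '110' character by character:
  Position 0: read '1', 1-count=1 -> q_odd
  Position 1: read '1', 1-count=2 -> q_even
  Position 2: read '0', 1-count=2 -> q_even (no change)
Final state: q_even, total 1s = 2 (even); the DFA requires an even count -> accept

1


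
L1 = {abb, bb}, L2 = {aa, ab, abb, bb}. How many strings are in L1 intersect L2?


L1 = {abb, bb}
L2 = {aa, ab, abb, bb}
Checking each string in L1 against L2:
  'abb': in L2? Yes
  'bb': in L2? Yes
Intersection = {abb, bb}
|L1 ∩ L2| = 2

2


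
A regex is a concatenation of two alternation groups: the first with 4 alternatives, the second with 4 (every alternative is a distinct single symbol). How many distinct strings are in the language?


First group: 4 alternatives
Second group: 4 alternatives
Concatenation: each choice from group 1 pairs with each from group 2
Total = 4 x 4 = 16

16


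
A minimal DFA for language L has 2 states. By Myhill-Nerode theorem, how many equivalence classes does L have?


Myhill-Nerode theorem:
Number of equivalence classes = number of states in minimal DFA
Minimal DFA states = 2
Therefore equivalence classes = 2

2


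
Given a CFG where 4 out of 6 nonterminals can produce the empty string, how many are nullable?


Nonterminals: {S, A, B, C, D, E}
A nonterminal is nullable if it can derive epsilon
Counting nullable nonterminals: 4
Total nullable = 4

4


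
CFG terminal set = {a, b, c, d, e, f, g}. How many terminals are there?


Terminal symbols: a, b, c, d, e, f, g
Counting each: a (#1), b (#2), c (#3), d (#4), e (#5), f (#6), g (#7)
Total = 7

7


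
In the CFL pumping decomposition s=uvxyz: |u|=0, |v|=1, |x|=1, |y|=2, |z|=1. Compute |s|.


|s| = |u| + |v| + |x| + |y| + |z|
= 0 + 1 + 1 + 2 + 1
= 1 + 1 + 3
= 2 + 3
= 5

5


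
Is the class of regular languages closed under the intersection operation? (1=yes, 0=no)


Regular languages are closed under:
- Union (DFA product construction)
- Intersection (DFA product construction)
- Complement (swap accept/reject states)
- Concatenation (NFA construction)
- Kleene star (NFA construction)
intersection is in this list
Therefore: closed

1


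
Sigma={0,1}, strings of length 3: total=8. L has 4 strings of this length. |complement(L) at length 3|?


Alphabet: {0,1}
String length: 3
Total strings of length 3 = 2^3 = 8
Strings in L = 4
Complement = total - |L|
= 8 - 4
= 4

4


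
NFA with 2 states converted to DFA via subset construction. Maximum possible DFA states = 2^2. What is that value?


NFA has 2 states
Subset construction: each DFA state = subset of NFA states
Maximum subsets = 2^2
2^2 = 4

4


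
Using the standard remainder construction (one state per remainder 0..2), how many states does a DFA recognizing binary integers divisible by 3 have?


Divisibility by 3 is tracked via the remainder mod 3: 0, 1, ..., 2
The construction assigns one state to each remainder
Number of remainders = 3

3


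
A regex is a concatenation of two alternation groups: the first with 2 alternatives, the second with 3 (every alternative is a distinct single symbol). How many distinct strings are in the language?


First group: 2 alternatives
Second group: 3 alternatives
Concatenation: each choice from group 1 pairs with each from group 2
Total = 2 x 3 = 6

6


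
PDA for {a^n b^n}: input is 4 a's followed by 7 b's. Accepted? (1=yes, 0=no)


Language requires equal numbers of a's and b's
PDA pushes for each 'a', pops for each 'b'
Number of a's = 4
Number of b's = 7
4 != 7 -> Reject

0


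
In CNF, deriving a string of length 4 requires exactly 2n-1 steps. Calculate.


Chomsky Normal Form derivation:
String length n = 4
Each step either:
  - Splits a nonterminal into two (n-1 such steps)
  - Converts a nonterminal to terminal (n such steps)
Total = (n-1) + n = 2n - 1
= 2(4) - 1
= 8 - 1
= 7

7


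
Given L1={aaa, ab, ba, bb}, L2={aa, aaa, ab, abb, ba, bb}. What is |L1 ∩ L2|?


L1 = {aaa, ab, ba, bb}
L2 = {aa, aaa, ab, abb, ba, bb}
Checking each string in L1 against L2:
  'aaa': in L2? Yes
  'ab': in L2? Yes
  'ba': in L2? Yes
  'bb': in L2? Yes
Intersection = {aaa, ab, ba, bb}
|L1 ∩ L2| = 4

4


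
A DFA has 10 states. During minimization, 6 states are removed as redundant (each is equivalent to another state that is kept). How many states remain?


Original DFA: 10 states
Redundant states removed: 6
Minimized states = original - removed
= 10 - 6
= 4

4


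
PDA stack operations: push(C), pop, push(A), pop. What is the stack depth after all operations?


Tracing stack operations:
  push(C) -> stack = [C], depth=1
  pop -> removed C, stack = [], depth=0
  push(A) -> stack = [A], depth=1
  pop -> removed A, stack = [], depth=0
Final depth = 0

0


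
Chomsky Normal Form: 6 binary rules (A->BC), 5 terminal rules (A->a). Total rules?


CNF allows two rule forms:
  A -> BC (binary): 6 rules
  A -> a (terminal): 5 rules
Total = 6 + 5 = 11

11


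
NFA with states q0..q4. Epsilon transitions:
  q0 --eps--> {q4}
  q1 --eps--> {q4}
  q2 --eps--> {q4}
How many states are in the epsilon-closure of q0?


Starting from q0
Initialize closure = {q0}
Follow epsilon from q0 -> add q4
Final closure: {q0, q4}
Size = 2

2


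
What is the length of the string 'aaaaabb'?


String: 'aaaaabb'
Counting characters:
  'a' appears 5 time(s)
  'b' appears 2 time(s)
Total length = 5 + 2 = 7

7


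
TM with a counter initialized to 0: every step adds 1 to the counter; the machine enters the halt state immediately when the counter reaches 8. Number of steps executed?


Counter starts at 0. Counting sequence:
  Step 1: counter = 1
  Step 2: counter = 2
  Step 3: counter = 3
  Step 4: counter = 4
  Step 5: counter = 5
  Step 6: counter = 6
  Step 7: counter = 7
  Step 8: counter = 8
Counter reached 8 -> halt
Total steps = 8

8


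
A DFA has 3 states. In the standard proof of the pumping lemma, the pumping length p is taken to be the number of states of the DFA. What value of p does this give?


Pumping lemma for regular languages (standard proof):
Take p = |Q|, the number of DFA states.
Any string of length >= |Q| passes through |Q|+1 states while reading its first |Q| symbols,
so by pigeonhole some state repeats, giving the loop that can be pumped.
Here |Q| = 3
Therefore the proof uses p = 3

3


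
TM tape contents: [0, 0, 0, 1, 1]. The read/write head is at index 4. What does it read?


Tape: [0, 0, 0, 1, 1]
Positions: 0 1 2 3 4
Values:    0 0 0 1 1
Head at position 4
tape[4] = 1

1


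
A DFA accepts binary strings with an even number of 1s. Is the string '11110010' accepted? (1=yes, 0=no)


DFA has 2 states: q_even (start, accept=yes) and q_odd
Processing string '11110010' character by character:
  Position 0: read '1', 1-count=1 -> q_odd
  Position 1: read '1', 1-count=2 -> q_even
  Position 2: read '1', 1-count=3 -> q_odd
  Position 3: read '1', 1-count=4 -> q_even
  Position 4: read '0', 1-count=4 -> q_even (no change)
  Position 5: read '0', 1-count=4 -> q_even (no change)
  Position 6: read '1', 1-count=5 -> q_odd
  Position 7: read '0', 1-count=5 -> q_odd (no change)
Final state: q_odd, total 1s = 5 (odd); the DFA requires an even count -> reject

0


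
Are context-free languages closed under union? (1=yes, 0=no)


CFL closure properties:
  Closed under: union, concatenation, Kleene star
  NOT closed under: intersection, complement
Operation 'union' is in closed list -> Yes (closed)

1


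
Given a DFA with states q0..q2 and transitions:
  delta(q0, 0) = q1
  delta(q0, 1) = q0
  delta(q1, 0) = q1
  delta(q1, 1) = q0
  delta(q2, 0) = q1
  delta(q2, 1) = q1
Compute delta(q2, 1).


Looking up transition function:
delta(q2, 1) in the table
Row: q2, Column: 1
Result: q1

q1


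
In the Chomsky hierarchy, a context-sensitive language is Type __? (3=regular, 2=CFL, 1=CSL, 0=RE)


Chomsky hierarchy levels:
  Type 3: Regular (DFA/NFA/regex)
  Type 2: Context-free (PDA)
  Type 1: Context-sensitive
  Type 0: Recursively enumerable (TM)
'context-sensitive' corresponds to Type 1

1


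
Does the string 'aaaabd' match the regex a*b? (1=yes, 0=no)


Pattern: a*b
String: 'aaaabd'
Pattern requires: zero or more 'a's followed by exactly one 'b'
Found 4 leading 'a's
Remaining: 'bd'
Remaining is not 'b' -> no match
Result: 0

0


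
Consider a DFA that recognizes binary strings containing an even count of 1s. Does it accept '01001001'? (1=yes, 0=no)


DFA has 2 states: q_even (start, accept=yes) and q_odd
Processing string '01001001' character by character:
  Position 0: read '0', 1-count=0 -> q_even (no change)
  Position 1: read '1', 1-count=1 -> q_odd
  Position 2: read '0', 1-count=1 -> q_odd (no change)
  Position 3: read '0', 1-count=1 -> q_odd (no change)
  Position 4: read '1', 1-count=2 -> q_even
  Position 5: read '0', 1-count=2 -> q_even (no change)
  Position 6: read '0', 1-count=2 -> q_even (no change)
  Position 7: read '1', 1-count=3 -> q_odd
Final state: q_odd, total 1s = 3 (odd); the DFA requires an even count -> reject

0


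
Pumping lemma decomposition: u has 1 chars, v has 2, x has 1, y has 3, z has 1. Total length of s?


|s| = |u| + |v| + |x| + |y| + |z|
= 1 + 2 + 1 + 3 + 1
= 3 + 1 + 4
= 4 + 4
= 8

8


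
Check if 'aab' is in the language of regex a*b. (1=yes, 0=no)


Pattern: a*b
String: 'aab'
Pattern requires: zero or more 'a's followed by exactly one 'b'
Found 2 leading 'a's
Remaining: 'b'
Remaining is exactly 'b' -> match
Result: 1

1


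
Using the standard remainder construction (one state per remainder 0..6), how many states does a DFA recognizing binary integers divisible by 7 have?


Divisibility by 7 is tracked via the remainder mod 7: 0, 1, ..., 6
The construction assigns one state to each remainder
Number of remainders = 7

7


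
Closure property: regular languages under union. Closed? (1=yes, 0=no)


Regular languages are closed under:
- Union (DFA product construction)
- Intersection (DFA product construction)
- Complement (swap accept/reject states)
- Concatenation (NFA construction)
- Kleene star (NFA construction)
union is in this list
Therefore: closed

1


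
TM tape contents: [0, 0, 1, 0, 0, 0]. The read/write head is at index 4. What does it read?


Tape: [0, 0, 1, 0, 0, 0]
Positions: 0 1 2 3 4 5
Values:    0 0 1 0 0 0
Head at position 4
tape[4] = 0

0


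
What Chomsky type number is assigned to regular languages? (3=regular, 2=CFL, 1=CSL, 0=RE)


Chomsky hierarchy levels:
  Type 3: Regular (DFA/NFA/regex)
  Type 2: Context-free (PDA)
  Type 1: Context-sensitive
  Type 0: Recursively enumerable (TM)
'regular' corresponds to Type 3

3


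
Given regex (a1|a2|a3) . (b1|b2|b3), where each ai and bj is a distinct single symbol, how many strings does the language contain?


First group: 3 alternatives
Second group: 3 alternatives
Concatenation: each choice from group 1 pairs with each from group 2
Total = 3 x 3 = 9

9


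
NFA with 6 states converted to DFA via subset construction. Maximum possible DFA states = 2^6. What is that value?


NFA has 6 states
Subset construction: each DFA state = subset of NFA states
Maximum subsets = 2^6
2^6 = 64

64


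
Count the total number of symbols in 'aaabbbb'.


String: 'aaabbbb'
Counting characters:
  'a' appears 3 time(s)
  'b' appears 4 time(s)
Total length = 3 + 4 = 7

7


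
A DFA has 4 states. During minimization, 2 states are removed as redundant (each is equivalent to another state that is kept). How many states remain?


Original DFA: 4 states
Redundant states removed: 2
Minimized states = original - removed
= 4 - 2
= 2

2


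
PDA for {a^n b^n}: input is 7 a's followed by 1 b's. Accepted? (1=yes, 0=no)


Language requires equal numbers of a's and b's
PDA pushes for each 'a', pops for each 'b'
Number of a's = 7
Number of b's = 1
7 != 1 -> Reject

0


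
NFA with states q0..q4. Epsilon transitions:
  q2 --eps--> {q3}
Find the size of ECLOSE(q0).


Starting from q0
Initialize closure = {q0}
q0 has no outgoing epsilon transitions -> nothing to add
Final closure: {q0}
Size = 1

1


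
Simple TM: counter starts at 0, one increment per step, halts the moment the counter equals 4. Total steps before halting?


Counter starts at 0. Counting sequence:
  Step 1: counter = 1
  Step 2: counter = 2
  Step 3: counter = 3
  Step 4: counter = 4
Counter reached 4 -> halt
Total steps = 4

4


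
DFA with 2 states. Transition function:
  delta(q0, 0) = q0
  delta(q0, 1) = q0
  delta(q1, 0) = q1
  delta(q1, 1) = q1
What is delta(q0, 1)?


Looking up transition function:
delta(q0, 1) in the table
Row: q0, Column: 1
Result: q0

q0


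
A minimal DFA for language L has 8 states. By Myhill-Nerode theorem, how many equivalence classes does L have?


Myhill-Nerode theorem:
Number of equivalence classes = number of states in minimal DFA
Minimal DFA states = 8
Therefore equivalence classes = 8

8


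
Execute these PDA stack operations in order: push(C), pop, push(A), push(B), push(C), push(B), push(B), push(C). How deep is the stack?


Tracing stack operations:
  push(C) -> stack = [C], depth=1
  pop -> removed C, stack = [], depth=0
  push(A) -> stack = [A], depth=1
  push(B) -> stack = [A,B], depth=2
  push(C) -> stack = [A,B,C], depth=3
  push(B) -> stack = [A,B,C,B], depth=4
  push(B) -> stack = [A,B,C,B,B], depth=5
  push(C) -> stack = [A,B,C,B,B,C], depth=6
Final depth = 6

6


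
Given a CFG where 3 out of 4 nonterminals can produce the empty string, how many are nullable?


Nonterminals: {S, A, B, C}
A nonterminal is nullable if it can derive epsilon
Counting nullable nonterminals: 3
Total nullable = 3

3


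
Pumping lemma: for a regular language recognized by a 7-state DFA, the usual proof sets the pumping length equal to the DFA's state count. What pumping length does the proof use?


Pumping lemma for regular languages (standard proof):
Take p = |Q|, the number of DFA states.
Any string of length >= |Q| passes through |Q|+1 states while reading its first |Q| symbols,
so by pigeonhole some state repeats, giving the loop that can be pumped.
Here |Q| = 7
Therefore the proof uses p = 7

7


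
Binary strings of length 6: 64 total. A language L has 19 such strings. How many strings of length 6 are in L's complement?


Alphabet: {0,1}
String length: 6
Total strings of length 6 = 2^6 = 64
Strings in L = 19
Complement = total - |L|
= 64 - 19
= 45

45


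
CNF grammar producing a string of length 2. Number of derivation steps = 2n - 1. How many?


Chomsky Normal Form derivation:
String length n = 2
Each step either:
  - Splits a nonterminal into two (n-1 such steps)
  - Converts a nonterminal to terminal (n such steps)
Total = (n-1) + n = 2n - 1
= 2(2) - 1
= 4 - 1
= 3

3


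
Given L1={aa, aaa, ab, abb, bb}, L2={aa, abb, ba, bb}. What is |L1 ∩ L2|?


L1 = {aa, aaa, ab, abb, bb}
L2 = {aa, abb, ba, bb}
Checking each string in L1 against L2:
  'aa': in L2? Yes
  'aaa': in L2? No
  'ab': in L2? No
  'abb': in L2? Yes
  'bb': in L2? Yes
Intersection = {aa, abb, bb}
|L1 ∩ L2| = 3

3


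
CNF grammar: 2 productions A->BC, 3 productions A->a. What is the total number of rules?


CNF allows two rule forms:
  A -> BC (binary): 2 rules
  A -> a (terminal): 3 rules
Total = 2 + 3 = 5

5


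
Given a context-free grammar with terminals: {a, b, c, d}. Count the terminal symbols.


Terminal symbols: a, b, c, d
Counting each: a (#1), b (#2), c (#3), d (#4)
Total = 4

4


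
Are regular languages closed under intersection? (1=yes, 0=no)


Regular languages are closed under all standard operations:
- Union: Yes (product construction)
- Intersection: Yes (product construction)
- Complement: Yes (swap accept/reject)
- Concatenation: Yes (NFA construction)
Operation: intersection -> Closed

1


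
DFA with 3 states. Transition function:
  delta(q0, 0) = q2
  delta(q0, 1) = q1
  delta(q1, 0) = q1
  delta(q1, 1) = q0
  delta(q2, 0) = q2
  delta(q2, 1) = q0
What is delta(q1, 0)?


Looking up transition function:
delta(q1, 0) in the table
Row: q1, Column: 0
Result: q1

q1


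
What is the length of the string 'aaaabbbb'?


String: 'aaaabbbb'
Counting characters:
  'a' appears 4 time(s)
  'b' appears 4 time(s)
Total length = 4 + 4 = 8

8


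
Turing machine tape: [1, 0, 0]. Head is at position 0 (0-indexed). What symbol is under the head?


Tape: [1, 0, 0]
Positions: 0 1 2
Values:    1 0 0
Head at position 0
tape[0] = 1

1


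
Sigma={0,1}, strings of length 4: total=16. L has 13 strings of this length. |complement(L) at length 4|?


Alphabet: {0,1}
String length: 4
Total strings of length 4 = 2^4 = 16
Strings in L = 13
Complement = total - |L|
= 16 - 13
= 3

3


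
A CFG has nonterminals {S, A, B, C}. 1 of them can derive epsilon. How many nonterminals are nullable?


Nonterminals: {S, A, B, C}
A nonterminal is nullable if it can derive epsilon
Counting nullable nonterminals: 1
Total nullable = 1

1


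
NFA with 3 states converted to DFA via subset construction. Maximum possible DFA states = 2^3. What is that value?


NFA has 3 states
Subset construction: each DFA state = subset of NFA states
Maximum subsets = 2^3
2^3 = 8

8


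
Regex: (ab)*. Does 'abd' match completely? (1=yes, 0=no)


Pattern: (ab)*
String: 'abd'
Pattern requires: zero or more repetitions of 'ab'
Length 3 is odd -> cannot be (ab)* -> no match
Result: 0

0


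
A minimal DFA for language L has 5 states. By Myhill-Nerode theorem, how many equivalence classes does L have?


Myhill-Nerode theorem:
Number of equivalence classes = number of states in minimal DFA
Minimal DFA states = 5
Therefore equivalence classes = 5

5


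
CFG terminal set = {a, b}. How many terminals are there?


Terminal symbols: a, b
Counting each: a (#1), b (#2)
Total = 2

2


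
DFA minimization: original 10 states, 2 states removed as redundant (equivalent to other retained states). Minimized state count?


Original DFA: 10 states
Redundant states removed: 2
Minimized states = original - removed
= 10 - 2
= 8

8


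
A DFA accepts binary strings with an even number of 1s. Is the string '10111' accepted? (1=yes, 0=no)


DFA has 2 states: q_even (start, accept=yes) and q_odd
Processing string '10111' character by character:
  Position 0: read '1', 1-count=1 -> q_odd
  Position 1: read '0', 1-count=1 -> q_odd (no change)
  Position 2: read '1', 1-count=2 -> q_even
  Position 3: read '1', 1-count=3 -> q_odd
  Position 4: read '1', 1-count=4 -> q_even
Final state: q_even, total 1s = 4 (even); the DFA requires an even count -> accept

1


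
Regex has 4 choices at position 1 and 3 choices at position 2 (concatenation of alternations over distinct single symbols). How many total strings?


First group: 4 alternatives
Second group: 3 alternatives
Concatenation: each choice from group 1 pairs with each from group 2
Total = 4 x 3 = 12

12


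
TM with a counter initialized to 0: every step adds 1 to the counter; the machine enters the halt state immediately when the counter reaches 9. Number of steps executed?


Counter starts at 0. Counting sequence:
  Step 1: counter = 1
  Step 2: counter = 2
  Step 3: counter = 3
  Step 4: counter = 4
  Step 5: counter = 5
  Step 6: counter = 6
  ...
  Step 9: counter = 9
Counter reached 9 -> halt
Total steps = 9

9


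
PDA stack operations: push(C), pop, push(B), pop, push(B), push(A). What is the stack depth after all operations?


Tracing stack operations:
  push(C) -> stack = [C], depth=1
  pop -> removed C, stack = [], depth=0
  push(B) -> stack = [B], depth=1
  pop -> removed B, stack = [], depth=0
  push(B) -> stack = [B], depth=1
  push(A) -> stack = [B,A], depth=2
Final depth = 2

2


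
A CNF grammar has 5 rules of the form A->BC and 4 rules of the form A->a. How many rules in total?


CNF allows two rule forms:
  A -> BC (binary): 5 rules
  A -> a (terminal): 4 rules
Total = 5 + 4 = 9

9


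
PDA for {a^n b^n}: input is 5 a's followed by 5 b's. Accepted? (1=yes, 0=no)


Language requires equal numbers of a's and b's
PDA pushes for each 'a', pops for each 'b'
Number of a's = 5
Number of b's = 5
5 == 5 -> Accept

1


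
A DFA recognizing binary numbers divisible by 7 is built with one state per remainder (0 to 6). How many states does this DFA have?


Divisibility by 7 is tracked via the remainder mod 7: 0, 1, ..., 6
The construction assigns one state to each remainder
Number of remainders = 7

7


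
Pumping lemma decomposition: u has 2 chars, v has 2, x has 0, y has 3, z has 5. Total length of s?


|s| = |u| + |v| + |x| + |y| + |z|
= 2 + 2 + 0 + 3 + 5
= 4 + 0 + 8
= 4 + 8
= 12

12


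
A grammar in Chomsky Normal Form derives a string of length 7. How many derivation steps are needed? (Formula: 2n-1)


Chomsky Normal Form derivation:
String length n = 7
Each step either:
  - Splits a nonterminal into two (n-1 such steps)
  - Converts a nonterminal to terminal (n such steps)
Total = (n-1) + n = 2n - 1
= 2(7) - 1
= 14 - 1
= 13

13


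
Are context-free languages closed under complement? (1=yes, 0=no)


CFL closure properties:
  Closed under: union, concatenation, Kleene star
  NOT closed under: intersection, complement
Operation 'complement' is in not-closed list -> No (not closed)

0


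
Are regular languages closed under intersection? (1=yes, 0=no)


Regular languages are closed under:
- Union (DFA product construction)
- Intersection (DFA product construction)
- Complement (swap accept/reject states)
- Concatenation (NFA construction)
- Kleene star (NFA construction)
intersection is in this list
Therefore: closed

1


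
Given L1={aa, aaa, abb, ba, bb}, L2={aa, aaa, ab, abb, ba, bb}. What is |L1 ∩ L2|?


L1 = {aa, aaa, abb, ba, bb}
L2 = {aa, aaa, ab, abb, ba, bb}
Checking each string in L1 against L2:
  'aa': in L2? Yes
  'aaa': in L2? Yes
  'abb': in L2? Yes
  'ba': in L2? Yes
  'bb': in L2? Yes
Intersection = {aa, aaa, abb, ba, bb}
|L1 ∩ L2| = 5

5


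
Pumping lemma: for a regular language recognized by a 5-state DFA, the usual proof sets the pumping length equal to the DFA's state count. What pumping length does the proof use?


Pumping lemma for regular languages (standard proof):
Take p = |Q|, the number of DFA states.
Any string of length >= |Q| passes through |Q|+1 states while reading its first |Q| symbols,
so by pigeonhole some state repeats, giving the loop that can be pumped.
Here |Q| = 5
Therefore the proof uses p = 5

5


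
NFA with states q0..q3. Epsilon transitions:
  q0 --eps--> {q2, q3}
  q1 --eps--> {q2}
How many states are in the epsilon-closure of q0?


Starting from q0
Initialize closure = {q0}
Follow epsilon from q0 -> add q2
Follow epsilon from q0 -> add q3
Final closure: {q0, q2, q3}
Size = 3

3


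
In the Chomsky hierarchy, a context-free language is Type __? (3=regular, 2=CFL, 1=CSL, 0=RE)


Chomsky hierarchy levels:
  Type 3: Regular (DFA/NFA/regex)
  Type 2: Context-free (PDA)
  Type 1: Context-sensitive
  Type 0: Recursively enumerable (TM)
'context-free' corresponds to Type 2

2


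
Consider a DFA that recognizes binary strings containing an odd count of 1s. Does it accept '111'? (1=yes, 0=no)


DFA has 2 states: q_even (start, accept=no) and q_odd
Processing string '111' character by character:
  Position 0: read '1', 1-count=1 -> q_odd
  Position 1: read '1', 1-count=2 -> q_even
  Position 2: read '1', 1-count=3 -> q_odd
Final state: q_odd, total 1s = 3 (odd); the DFA requires an odd count -> accept

1


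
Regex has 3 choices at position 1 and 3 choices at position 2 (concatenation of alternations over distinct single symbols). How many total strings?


First group: 3 alternatives
Second group: 3 alternatives
Concatenation: each choice from group 1 pairs with each from group 2
Total = 3 x 3 = 9

9


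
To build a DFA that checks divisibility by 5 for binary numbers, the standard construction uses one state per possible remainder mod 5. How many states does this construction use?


Divisibility by 5 is tracked via the remainder mod 5: 0, 1, ..., 4
The construction assigns one state to each remainder
Number of remainders = 5

5


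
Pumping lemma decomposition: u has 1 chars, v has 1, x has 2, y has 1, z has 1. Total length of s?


|s| = |u| + |v| + |x| + |y| + |z|
= 1 + 1 + 2 + 1 + 1
= 2 + 2 + 2
= 4 + 2
= 6

6


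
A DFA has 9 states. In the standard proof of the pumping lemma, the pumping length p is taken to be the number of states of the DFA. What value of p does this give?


Pumping lemma for regular languages (standard proof):
Take p = |Q|, the number of DFA states.
Any string of length >= |Q| passes through |Q|+1 states while reading its first |Q| symbols,
so by pigeonhole some state repeats, giving the loop that can be pumped.
Here |Q| = 9
Therefore the proof uses p = 9

9


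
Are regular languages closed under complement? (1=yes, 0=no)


Regular languages are closed under all standard operations:
- Union: Yes (product construction)
- Intersection: Yes (product construction)
- Complement: Yes (swap accept/reject)
- Concatenation: Yes (NFA construction)
Operation: complement -> Closed

1


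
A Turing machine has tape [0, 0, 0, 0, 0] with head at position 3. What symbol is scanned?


Tape: [0, 0, 0, 0, 0]
Positions: 0 1 2 3 4
Values:    0 0 0 0 0
Head at position 3
tape[3] = 0

0


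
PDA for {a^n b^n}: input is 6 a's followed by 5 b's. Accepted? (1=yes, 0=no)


Language requires equal numbers of a's and b's
PDA pushes for each 'a', pops for each 'b'
Number of a's = 6
Number of b's = 5
6 != 5 -> Reject

0


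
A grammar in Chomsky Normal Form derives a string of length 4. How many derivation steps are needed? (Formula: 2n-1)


Chomsky Normal Form derivation:
String length n = 4
Each step either:
  - Splits a nonterminal into two (n-1 such steps)
  - Converts a nonterminal to terminal (n such steps)
Total = (n-1) + n = 2n - 1
= 2(4) - 1
= 8 - 1
= 7

7


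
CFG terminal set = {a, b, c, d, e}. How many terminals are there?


Terminal symbols: a, b, c, d, e
Counting each: a (#1), b (#2), c (#3), d (#4), e (#5)
Total = 5

5


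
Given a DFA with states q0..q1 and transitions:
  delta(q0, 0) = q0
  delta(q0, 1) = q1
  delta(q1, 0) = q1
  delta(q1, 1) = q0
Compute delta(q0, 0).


Looking up transition function:
delta(q0, 0) in the table
Row: q0, Column: 0
Result: q0

q0


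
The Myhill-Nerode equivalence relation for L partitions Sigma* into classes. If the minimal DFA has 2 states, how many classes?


Myhill-Nerode theorem:
Number of equivalence classes = number of states in minimal DFA
Minimal DFA states = 2
Therefore equivalence classes = 2

2
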